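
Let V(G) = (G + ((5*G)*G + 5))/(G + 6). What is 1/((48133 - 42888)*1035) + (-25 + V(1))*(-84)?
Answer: 10683435601/5428575 ≈ 1968.0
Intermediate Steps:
V(G) = (5 + G + 5*G²)/(6 + G) (V(G) = (G + (5*G² + 5))/(6 + G) = (G + (5 + 5*G²))/(6 + G) = (5 + G + 5*G²)/(6 + G))
1/((48133 - 42888)*1035) + (-25 + V(1))*(-84) = 1/((48133 - 42888)*1035) + (-25 + (5 + 1 + 5*1²)/(6 + 1))*(-84) = (1/1035)/5245 + (-25 + (5 + 1 + 5*1)/7)*(-84) = (1/5245)*(1/1035) + (-25 + (5 + 1 + 5)/7)*(-84) = 1/5428575 + (-25 + (⅐)*11)*(-84) = 1/5428575 + (-25 + 11/7)*(-84) = 1/5428575 - 164/7*(-84) = 1/5428575 + 1968 = 10683435601/5428575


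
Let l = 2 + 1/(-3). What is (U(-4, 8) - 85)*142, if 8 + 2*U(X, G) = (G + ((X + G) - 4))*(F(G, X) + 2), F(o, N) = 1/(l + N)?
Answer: -82218/7 ≈ -11745.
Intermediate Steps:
l = 5/3 (l = 2 - 1/3 = 5/3 ≈ 1.6667)
F(o, N) = 1/(5/3 + N)
U(X, G) = -4 + (2 + 3/(5 + 3*X))*(-4 + X + 2*G)/2 (U(X, G) = -4 + ((G + ((X + G) - 4))*(3/(5 + 3*X) + 2))/2 = -4 + ((G + ((G + X) - 4))*(2 + 3/(5 + 3*X)))/2 = -4 + ((G + (-4 + G + X))*(2 + 3/(5 + 3*X)))/2 = -4 + ((-4 + X + 2*G)*(2 + 3/(5 + 3*X)))/2 = -4 + ((2 + 3/(5 + 3*X))*(-4 + X + 2*G))/2 = -4 + (2 + 3/(5 + 3*X))*(-4 + X + 2*G)/2)
(U(-4, 8) - 85)*142 = ((-92 - 35*(-4) + 6*(-4)**2 + 26*8 + 12*8*(-4))/(2*(5 + 3*(-4))) - 85)*142 = ((-92 + 140 + 6*16 + 208 - 384)/(2*(5 - 12)) - 85)*142 = ((1/2)*(-92 + 140 + 96 + 208 - 384)/(-7) - 85)*142 = ((1/2)*(-1/7)*(-32) - 85)*142 = (16/7 - 85)*142 = -579/7*142 = -82218/7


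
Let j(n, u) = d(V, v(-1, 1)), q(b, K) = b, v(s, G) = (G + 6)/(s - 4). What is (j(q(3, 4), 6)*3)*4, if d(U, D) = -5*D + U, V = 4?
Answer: 132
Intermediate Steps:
v(s, G) = (6 + G)/(-4 + s)
d(U, D) = U - 5*D
j(n, u) = 11 (j(n, u) = 4 - 5*(6 + 1)/(-4 - 1) = 4 - 5*7/(-5) = 4 - (-1)*7 = 4 - 5*(-7/5) = 4 + 7 = 11)
(j(q(3, 4), 6)*3)*4 = (11*3)*4 = 33*4 = 132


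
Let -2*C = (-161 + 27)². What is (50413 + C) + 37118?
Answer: 78553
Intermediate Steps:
C = -8978 (C = -(-161 + 27)²/2 = -½*(-134)² = -½*17956 = -8978)
(50413 + C) + 37118 = (50413 - 8978) + 37118 = 41435 + 37118 = 78553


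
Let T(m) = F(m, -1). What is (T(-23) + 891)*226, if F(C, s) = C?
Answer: 196168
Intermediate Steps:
T(m) = m
(T(-23) + 891)*226 = (-23 + 891)*226 = 868*226 = 196168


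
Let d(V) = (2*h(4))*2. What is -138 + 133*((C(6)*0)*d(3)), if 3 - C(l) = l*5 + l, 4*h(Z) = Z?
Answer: -138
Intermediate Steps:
h(Z) = Z/4
C(l) = 3 - 6*l (C(l) = 3 - (l*5 + l) = 3 - (5*l + l) = 3 - 6*l)
d(V) = 4 (d(V) = (2*((¼)*4))*2 = (2*1)*2 = 2*2 = 4)
-138 + 133*((C(6)*0)*d(3)) = -138 + 133*(((3 - 6*6)*0)*4) = -138 + 133*(((3 - 36)*0)*4) = -138 + 133*(-33*0*4) = -138 + 133*(0*4) = -138 + 133*0 = -138 + 0 = -138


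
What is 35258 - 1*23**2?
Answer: 34729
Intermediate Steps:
35258 - 1*23**2 = 35258 - 1*529 = 35258 - 529 = 34729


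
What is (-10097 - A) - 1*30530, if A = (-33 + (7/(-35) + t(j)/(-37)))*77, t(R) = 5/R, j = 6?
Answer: -42256441/1110 ≈ -38069.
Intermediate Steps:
A = -2839529/1110 (A = (-33 + (7/(-35) + (5/6)/(-37)))*77 = (-33 + (7*(-1/35) + (5*(1/6))*(-1/37)))*77 = (-33 + (-1/5 + (5/6)*(-1/37)))*77 = (-33 + (-1/5 - 5/222))*77 = (-33 - 247/1110)*77 = -36877/1110*77 = -2839529/1110 ≈ -2558.1)
(-10097 - A) - 1*30530 = (-10097 - 1*(-2839529/1110)) - 1*30530 = (-10097 + 2839529/1110) - 30530 = -8368141/1110 - 30530 = -42256441/1110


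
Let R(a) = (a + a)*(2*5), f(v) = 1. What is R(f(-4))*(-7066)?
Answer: -141320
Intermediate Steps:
R(a) = 20*a (R(a) = (2*a)*10 = 20*a)
R(f(-4))*(-7066) = (20*1)*(-7066) = 20*(-7066) = -141320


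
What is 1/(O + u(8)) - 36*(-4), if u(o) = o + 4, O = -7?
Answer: 721/5 ≈ 144.20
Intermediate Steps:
u(o) = 4 + o
1/(O + u(8)) - 36*(-4) = 1/(-7 + (4 + 8)) - 36*(-4) = 1/(-7 + 12) + 144 = 1/5 + 144 = 721/5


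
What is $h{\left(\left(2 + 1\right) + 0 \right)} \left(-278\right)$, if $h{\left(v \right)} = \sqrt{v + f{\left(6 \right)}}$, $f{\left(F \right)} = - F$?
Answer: $- 278 i \sqrt{3} \approx - 481.51 i$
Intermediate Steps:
$h{\left(v \right)} = \sqrt{-6 + v}$ ($h{\left(v \right)} = \sqrt{v - 6} = \sqrt{-6 + v}$)
$h{\left(\left(2 + 1\right) + 0 \right)} \left(-278\right) = \sqrt{-6 + \left(\left(2 + 1\right) + 0\right)} \left(-278\right) = \sqrt{-6 + \left(3 + 0\right)} \left(-278\right) = \sqrt{-6 + 3} \left(-278\right) = \sqrt{-3} \left(-278\right) = i \sqrt{3} \left(-278\right) = - 278 i \sqrt{3}$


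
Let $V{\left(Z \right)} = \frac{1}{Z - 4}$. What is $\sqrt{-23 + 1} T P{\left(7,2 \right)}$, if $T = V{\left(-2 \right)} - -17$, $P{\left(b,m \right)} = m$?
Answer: $\frac{101 i \sqrt{22}}{3} \approx 157.91 i$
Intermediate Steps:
$V{\left(Z \right)} = \frac{1}{-4 + Z}$
$T = \frac{101}{6}$ ($T = \frac{1}{-4 - 2} - -17 = \frac{1}{-6} + 17 = - \frac{1}{6} + 17 = \frac{101}{6} \approx 16.833$)
$\sqrt{-23 + 1} T P{\left(7,2 \right)} = \sqrt{-23 + 1} \cdot \frac{101}{6} \cdot 2 = \sqrt{-22} \cdot \frac{101}{6} \cdot 2 = i \sqrt{22} \cdot \frac{101}{6} \cdot 2 = \frac{101 i \sqrt{22}}{6} \cdot 2 = \frac{101 i \sqrt{22}}{3}$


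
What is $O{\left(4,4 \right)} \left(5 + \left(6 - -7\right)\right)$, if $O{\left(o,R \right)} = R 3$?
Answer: $216$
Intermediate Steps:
$O{\left(o,R \right)} = 3 R$
$O{\left(4,4 \right)} \left(5 + \left(6 - -7\right)\right) = 3 \cdot 4 \left(5 + \left(6 - -7\right)\right) = 12 \left(5 + \left(6 + 7\right)\right) = 12 \left(5 + 13\right) = 12 \cdot 18 = 216$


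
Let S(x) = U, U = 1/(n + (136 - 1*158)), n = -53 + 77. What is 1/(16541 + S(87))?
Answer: 2/33083 ≈ 6.0454e-5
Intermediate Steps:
n = 24
U = 1/2 (U = 1/(24 + (136 - 1*158)) = 1/(24 + (136 - 158)) = 1/(24 - 22) = 1/2 ≈ 0.50000)
S(x) = 1/2
1/(16541 + S(87)) = 1/(16541 + 1/2) = 1/(33083/2) = 2/33083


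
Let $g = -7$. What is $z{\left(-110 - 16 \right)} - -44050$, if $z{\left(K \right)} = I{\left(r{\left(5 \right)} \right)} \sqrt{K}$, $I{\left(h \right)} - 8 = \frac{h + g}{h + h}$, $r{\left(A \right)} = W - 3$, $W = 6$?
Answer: $44050 + 22 i \sqrt{14} \approx 44050.0 + 82.316 i$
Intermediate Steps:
$r{\left(A \right)} = 3$ ($r{\left(A \right)} = 6 - 3 = 3$)
$I{\left(h \right)} = 8 + \frac{-7 + h}{2 h}$ ($I{\left(h \right)} = 8 + \frac{h - 7}{h + h} = 8 + \frac{-7 + h}{2 h}$)
$z{\left(K \right)} = \frac{22 \sqrt{K}}{3}$ ($z{\left(K \right)} = \frac{-7 + 17 \cdot 3}{2 \cdot 3} \sqrt{K} = \frac{1}{2} \cdot \frac{1}{3} \left(-7 + 51\right) \sqrt{K} = \frac{1}{2} \cdot \frac{1}{3} \cdot 44 \sqrt{K} = \frac{22 \sqrt{K}}{3}$)
$z{\left(-110 - 16 \right)} - -44050 = \frac{22 \sqrt{-110 - 16}}{3} - -44050 = \frac{22 \sqrt{-126}}{3} + 44050 = \frac{22 \cdot 3 i \sqrt{14}}{3} + 44050 = 22 i \sqrt{14} + 44050 = 44050 + 22 i \sqrt{14}$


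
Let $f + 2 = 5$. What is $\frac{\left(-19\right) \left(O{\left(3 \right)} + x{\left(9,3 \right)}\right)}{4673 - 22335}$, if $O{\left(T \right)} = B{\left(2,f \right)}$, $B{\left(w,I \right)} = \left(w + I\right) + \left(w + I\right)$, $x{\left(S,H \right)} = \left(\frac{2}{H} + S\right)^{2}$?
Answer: $\frac{17689}{158958} \approx 0.11128$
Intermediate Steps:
$f = 3$ ($f = -2 + 5 = 3$)
$x{\left(S,H \right)} = \left(S + \frac{2}{H}\right)^{2}$
$B{\left(w,I \right)} = 2 I + 2 w$ ($B{\left(w,I \right)} = \left(I + w\right) + \left(I + w\right) = 2 I + 2 w$)
$O{\left(T \right)} = 10$ ($O{\left(T \right)} = 2 \cdot 3 + 2 \cdot 2 = 6 + 4 = 10$)
$\frac{\left(-19\right) \left(O{\left(3 \right)} + x{\left(9,3 \right)}\right)}{4673 - 22335} = \frac{\left(-19\right) \left(10 + \frac{\left(2 + 3 \cdot 9\right)^{2}}{9}\right)}{4673 - 22335} = \frac{\left(-19\right) \left(10 + \frac{\left(2 + 27\right)^{2}}{9}\right)}{-17662} = - 19 \left(10 + \frac{29^{2}}{9}\right) \left(- \frac{1}{17662}\right) = - 19 \left(10 + \frac{1}{9} \cdot 841\right) \left(- \frac{1}{17662}\right) = - 19 \left(10 + \frac{841}{9}\right) \left(- \frac{1}{17662}\right) = \left(-19\right) \frac{931}{9} \left(- \frac{1}{17662}\right) = \left(- \frac{17689}{9}\right) \left(- \frac{1}{17662}\right) = \frac{17689}{158958}$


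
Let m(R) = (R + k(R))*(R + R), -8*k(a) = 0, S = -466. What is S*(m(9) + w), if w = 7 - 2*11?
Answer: -68502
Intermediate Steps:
k(a) = 0 (k(a) = -1/8*0 = 0)
m(R) = 2*R**2 (m(R) = (R + 0)*(R + R) = R*(2*R) = 2*R**2)
w = -15 (w = 7 - 22 = -15)
S*(m(9) + w) = -466*(2*9**2 - 15) = -466*(2*81 - 15) = -466*(162 - 15) = -466*147 = -68502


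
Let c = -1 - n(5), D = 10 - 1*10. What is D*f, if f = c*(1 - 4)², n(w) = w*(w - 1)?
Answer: 0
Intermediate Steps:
n(w) = w*(-1 + w)
D = 0 (D = 10 - 10 = 0)
c = -21 (c = -1 - 5*(-1 + 5) = -1 - 5*4 = -1 - 1*20 = -1 - 20 = -21)
f = -189 (f = -21*(1 - 4)² = -21*(-3)² = -21*9 = -189)
D*f = 0*(-189) = 0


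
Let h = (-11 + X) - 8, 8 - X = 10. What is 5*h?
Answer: -105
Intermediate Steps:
X = -2 (X = 8 - 1*10 = 8 - 10 = -2)
h = -21 (h = (-11 - 2) - 8 = -13 - 8 = -21)
5*h = 5*(-21) = -105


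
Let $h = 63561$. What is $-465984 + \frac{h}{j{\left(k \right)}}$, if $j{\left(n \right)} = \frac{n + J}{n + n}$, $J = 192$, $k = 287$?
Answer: $- \frac{186722322}{479} \approx -3.8982 \cdot 10^{5}$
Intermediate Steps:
$j{\left(n \right)} = \frac{192 + n}{2 n}$ ($j{\left(n \right)} = \frac{n + 192}{n + n} = \frac{192 + n}{2 n}$)
$-465984 + \frac{h}{j{\left(k \right)}} = -465984 + \frac{63561}{\frac{1}{2} \cdot \frac{1}{287} \left(192 + 287\right)} = -465984 + \frac{63561}{\frac{1}{2} \cdot \frac{1}{287} \cdot 479} = -465984 + \frac{63561}{\frac{479}{574}} = -465984 + 63561 \cdot \frac{574}{479} = -465984 + \frac{36484014}{479} = - \frac{186722322}{479}$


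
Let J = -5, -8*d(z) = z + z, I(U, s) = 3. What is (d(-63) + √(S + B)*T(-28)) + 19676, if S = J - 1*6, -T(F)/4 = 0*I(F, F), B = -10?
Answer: 78767/4 ≈ 19692.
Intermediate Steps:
d(z) = -z/4 (d(z) = -(z + z)/8 = -z/4)
T(F) = 0 (T(F) = -0*3 = -4*0 = 0)
S = -11 (S = -5 - 1*6 = -5 - 6 = -11)
(d(-63) + √(S + B)*T(-28)) + 19676 = (-¼*(-63) + √(-11 - 10)*0) + 19676 = (63/4 + √(-21)*0) + 19676 = (63/4 + (I*√21)*0) + 19676 = (63/4 + 0) + 19676 = 63/4 + 19676 = 78767/4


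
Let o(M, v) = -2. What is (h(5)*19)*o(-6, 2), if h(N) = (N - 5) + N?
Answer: -190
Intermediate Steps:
h(N) = -5 + 2*N (h(N) = (-5 + N) + N = -5 + 2*N)
(h(5)*19)*o(-6, 2) = ((-5 + 2*5)*19)*(-2) = ((-5 + 10)*19)*(-2) = (5*19)*(-2) = 95*(-2) = -190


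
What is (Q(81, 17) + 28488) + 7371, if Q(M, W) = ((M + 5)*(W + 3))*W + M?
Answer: 65180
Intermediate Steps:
Q(M, W) = M + W*(3 + W)*(5 + M) (Q(M, W) = ((5 + M)*(3 + W))*W + M = ((3 + W)*(5 + M))*W + M = W*(3 + W)*(5 + M) + M = M + W*(3 + W)*(5 + M))
(Q(81, 17) + 28488) + 7371 = ((81 + 5*17² + 15*17 + 81*17² + 3*81*17) + 28488) + 7371 = ((81 + 5*289 + 255 + 81*289 + 4131) + 28488) + 7371 = ((81 + 1445 + 255 + 23409 + 4131) + 28488) + 7371 = (29321 + 28488) + 7371 = 57809 + 7371 = 65180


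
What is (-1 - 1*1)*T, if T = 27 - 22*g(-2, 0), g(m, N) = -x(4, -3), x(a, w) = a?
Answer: -230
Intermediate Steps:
g(m, N) = -4 (g(m, N) = -1*4 = -4)
T = 115 (T = 27 - 22*(-4) = 27 + 88 = 115)
(-1 - 1*1)*T = (-1 - 1*1)*115 = (-1 - 1)*115 = -2*115 = -230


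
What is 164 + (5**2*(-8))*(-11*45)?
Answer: 99164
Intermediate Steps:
164 + (5**2*(-8))*(-11*45) = 164 + (25*(-8))*(-495) = 164 - 200*(-495) = 164 + 99000 = 99164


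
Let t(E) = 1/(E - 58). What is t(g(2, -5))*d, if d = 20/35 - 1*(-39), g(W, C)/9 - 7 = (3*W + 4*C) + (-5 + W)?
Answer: -277/1036 ≈ -0.26737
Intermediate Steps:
g(W, C) = 18 + 36*C + 36*W (g(W, C) = 63 + 9*((3*W + 4*C) + (-5 + W)) = 63 + 9*(-5 + 4*C + 4*W) = 63 + (-45 + 36*C + 36*W) = 18 + 36*C + 36*W)
t(E) = 1/(-58 + E)
d = 277/7 (d = 20*(1/35) + 39 = 4/7 + 39 = 277/7 ≈ 39.571)
t(g(2, -5))*d = (277/7)/(-58 + (18 + 36*(-5) + 36*2)) = (277/7)/(-58 + (18 - 180 + 72)) = (277/7)/(-58 - 90) = (277/7)/(-148) = -1/148*277/7 = -277/1036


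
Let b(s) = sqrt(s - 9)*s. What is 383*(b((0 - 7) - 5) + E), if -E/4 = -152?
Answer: 232864 - 4596*I*sqrt(21) ≈ 2.3286e+5 - 21062.0*I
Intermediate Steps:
b(s) = s*sqrt(-9 + s) (b(s) = sqrt(-9 + s)*s = s*sqrt(-9 + s))
E = 608 (E = -4*(-152) = 608)
383*(b((0 - 7) - 5) + E) = 383*(((0 - 7) - 5)*sqrt(-9 + ((0 - 7) - 5)) + 608) = 383*((-7 - 5)*sqrt(-9 + (-7 - 5)) + 608) = 383*(-12*sqrt(-9 - 12) + 608) = 383*(-12*I*sqrt(21) + 608) = 383*(608 - 12*I*sqrt(21)) = 232864 - 4596*I*sqrt(21)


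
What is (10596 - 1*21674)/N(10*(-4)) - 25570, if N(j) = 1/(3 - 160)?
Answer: 1713676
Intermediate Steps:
N(j) = -1/157 (N(j) = 1/(-157) = -1/157)
(10596 - 1*21674)/N(10*(-4)) - 25570 = (10596 - 1*21674)/(-1/157) - 25570 = (10596 - 21674)*(-157) - 25570 = -11078*(-157) - 25570 = 1739246 - 25570 = 1713676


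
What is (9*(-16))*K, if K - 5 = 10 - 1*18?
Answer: 432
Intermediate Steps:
K = -3 (K = 5 + (10 - 1*18) = 5 + (10 - 18) = 5 - 8 = -3)
(9*(-16))*K = (9*(-16))*(-3) = -144*(-3) = 432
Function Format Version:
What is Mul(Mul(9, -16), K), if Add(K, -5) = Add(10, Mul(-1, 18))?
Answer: 432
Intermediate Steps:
K = -3 (K = Add(5, Add(10, Mul(-1, 18))) = Add(5, Add(10, -18)) = Add(5, -8) = -3)
Mul(Mul(9, -16), K) = Mul(Mul(9, -16), -3) = Mul(-144, -3) = 432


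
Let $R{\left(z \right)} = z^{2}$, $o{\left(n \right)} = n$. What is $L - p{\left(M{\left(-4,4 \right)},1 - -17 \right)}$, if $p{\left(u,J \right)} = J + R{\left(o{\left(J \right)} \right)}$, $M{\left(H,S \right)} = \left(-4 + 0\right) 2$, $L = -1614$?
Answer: $-1956$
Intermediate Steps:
$M{\left(H,S \right)} = -8$ ($M{\left(H,S \right)} = \left(-4\right) 2 = -8$)
$p{\left(u,J \right)} = J + J^{2}$
$L - p{\left(M{\left(-4,4 \right)},1 - -17 \right)} = -1614 - \left(1 - -17\right) \left(1 + \left(1 - -17\right)\right) = -1614 - \left(1 + 17\right) \left(1 + \left(1 + 17\right)\right) = -1614 - 18 \left(1 + 18\right) = -1614 - 18 \cdot 19 = -1614 - 342 = -1956$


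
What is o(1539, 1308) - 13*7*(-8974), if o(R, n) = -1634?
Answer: 815000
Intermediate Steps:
o(1539, 1308) - 13*7*(-8974) = -1634 - 13*7*(-8974) = -1634 - 91*(-8974) = -1634 - 1*(-816634) = -1634 + 816634 = 815000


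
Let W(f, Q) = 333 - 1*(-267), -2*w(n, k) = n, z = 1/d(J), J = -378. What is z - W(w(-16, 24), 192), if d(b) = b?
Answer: -226801/378 ≈ -600.00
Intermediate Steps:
z = -1/378 (z = 1/(-378) = -1/378 ≈ -0.0026455)
w(n, k) = -n/2
W(f, Q) = 600 (W(f, Q) = 333 + 267 = 600)
z - W(w(-16, 24), 192) = -1/378 - 1*600 = -1/378 - 600 = -226801/378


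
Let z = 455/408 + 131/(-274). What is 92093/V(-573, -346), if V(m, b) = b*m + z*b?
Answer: 2573815164/5534753881 ≈ 0.46503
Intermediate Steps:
z = 35611/55896 (z = 455*(1/408) + 131*(-1/274) = 455/408 - 131/274 = 35611/55896 ≈ 0.63709)
V(m, b) = 35611*b/55896 + b*m (V(m, b) = b*m + 35611*b/55896 = 35611*b/55896 + b*m)
92093/V(-573, -346) = 92093/(((1/55896)*(-346)*(35611 + 55896*(-573)))) = 92093/(((1/55896)*(-346)*(35611 - 32028408))) = 92093/(((1/55896)*(-346)*(-31992797))) = 92093/(5534753881/27948) = 92093*(27948/5534753881) = 2573815164/5534753881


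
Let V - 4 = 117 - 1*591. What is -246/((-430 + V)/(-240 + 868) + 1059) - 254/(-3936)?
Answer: -9153545/54460464 ≈ -0.16808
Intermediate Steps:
V = -470 (V = 4 + (117 - 1*591) = 4 + (117 - 591) = 4 - 474 = -470)
-246/((-430 + V)/(-240 + 868) + 1059) - 254/(-3936) = -246/((-430 - 470)/(-240 + 868) + 1059) - 254/(-3936) = -246/(-900/628 + 1059) - 254*(-1/3936) = -246/(-900*1/628 + 1059) + 127/1968 = -246/(-225/157 + 1059) + 127/1968 = -246/166038/157 + 127/1968 = -246*157/166038 + 127/1968 = -6437/27673 + 127/1968 = -9153545/54460464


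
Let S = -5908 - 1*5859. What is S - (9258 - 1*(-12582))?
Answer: -33607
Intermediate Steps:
S = -11767 (S = -5908 - 5859 = -11767)
S - (9258 - 1*(-12582)) = -11767 - (9258 - 1*(-12582)) = -11767 - (9258 + 12582) = -11767 - 1*21840 = -11767 - 21840 = -33607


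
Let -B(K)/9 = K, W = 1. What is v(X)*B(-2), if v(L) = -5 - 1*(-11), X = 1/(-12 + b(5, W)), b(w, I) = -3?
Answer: 108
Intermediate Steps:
B(K) = -9*K
X = -1/15 (X = 1/(-12 - 3) = 1/(-15) = -1/15 ≈ -0.066667)
v(L) = 6 (v(L) = -5 + 11 = 6)
v(X)*B(-2) = 6*(-9*(-2)) = 6*18 = 108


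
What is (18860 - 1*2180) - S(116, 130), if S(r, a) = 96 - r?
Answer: 16700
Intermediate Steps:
(18860 - 1*2180) - S(116, 130) = (18860 - 1*2180) - (96 - 1*116) = (18860 - 2180) - (96 - 116) = 16680 - 1*(-20) = 16680 + 20 = 16700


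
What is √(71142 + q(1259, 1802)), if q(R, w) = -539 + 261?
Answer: 4*√4429 ≈ 266.20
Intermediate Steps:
q(R, w) = -278
√(71142 + q(1259, 1802)) = √(71142 - 278) = √70864 = 4*√4429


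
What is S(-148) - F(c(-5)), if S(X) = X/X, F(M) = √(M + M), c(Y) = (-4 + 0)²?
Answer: 1 - 4*√2 ≈ -4.6569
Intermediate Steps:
c(Y) = 16 (c(Y) = (-4)² = 16)
F(M) = √2*√M (F(M) = √(2*M) = √2*√M)
S(X) = 1
S(-148) - F(c(-5)) = 1 - √2*√16 = 1 - √2*4 = 1 - 4*√2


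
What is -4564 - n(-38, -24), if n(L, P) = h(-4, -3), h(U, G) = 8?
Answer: -4572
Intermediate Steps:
n(L, P) = 8
-4564 - n(-38, -24) = -4564 - 1*8 = -4564 - 8 = -4572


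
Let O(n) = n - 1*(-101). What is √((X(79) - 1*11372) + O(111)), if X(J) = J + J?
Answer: I*√11002 ≈ 104.89*I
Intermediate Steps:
O(n) = 101 + n (O(n) = n + 101 = 101 + n)
X(J) = 2*J
√((X(79) - 1*11372) + O(111)) = √((2*79 - 1*11372) + (101 + 111)) = √((158 - 11372) + 212) = √(-11214 + 212) = √(-11002) = I*√11002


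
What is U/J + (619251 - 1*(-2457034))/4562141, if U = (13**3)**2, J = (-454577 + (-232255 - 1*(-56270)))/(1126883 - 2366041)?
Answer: 13643491911953764036/1438356376621 ≈ 9.4855e+6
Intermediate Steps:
J = 315281/619579 (J = (-454577 + (-232255 + 56270))/(-1239158) = (-454577 - 175985)*(-1/1239158) = -630562*(-1/1239158) = 315281/619579 ≈ 0.50886)
U = 4826809 (U = 2197**2 = 4826809)
U/J + (619251 - 1*(-2457034))/4562141 = 4826809/(315281/619579) + (619251 - 1*(-2457034))/4562141 = 4826809*(619579/315281) + (619251 + 2457034)*(1/4562141) = 2990589493411/315281 + 3076285*(1/4562141) = 2990589493411/315281 + 3076285/4562141 = 13643491911953764036/1438356376621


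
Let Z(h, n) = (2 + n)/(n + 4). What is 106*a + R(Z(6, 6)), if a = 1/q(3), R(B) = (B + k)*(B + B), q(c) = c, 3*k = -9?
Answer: 2386/75 ≈ 31.813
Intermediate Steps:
k = -3 (k = (⅓)*(-9) = -3)
Z(h, n) = (2 + n)/(4 + n)
R(B) = 2*B*(-3 + B) (R(B) = (B - 3)*(B + B) = (-3 + B)*(2*B) = 2*B*(-3 + B))
a = ⅓ (a = 1/3 = ⅓ ≈ 0.33333)
106*a + R(Z(6, 6)) = 106*(⅓) + 2*((2 + 6)/(4 + 6))*(-3 + (2 + 6)/(4 + 6)) = 106/3 + 2*(8/10)*(-3 + 8/10) = 106/3 + 2*((⅒)*8)*(-3 + (⅒)*8) = 106/3 + 2*(⅘)*(-3 + ⅘) = 106/3 + 2*(⅘)*(-11/5) = 106/3 - 88/25 = 2386/75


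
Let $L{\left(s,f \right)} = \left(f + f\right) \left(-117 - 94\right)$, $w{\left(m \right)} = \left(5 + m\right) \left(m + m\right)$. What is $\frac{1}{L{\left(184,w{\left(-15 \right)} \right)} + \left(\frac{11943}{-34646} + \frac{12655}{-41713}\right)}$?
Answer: $- \frac{1445188598}{182961813130289} \approx -7.8989 \cdot 10^{-6}$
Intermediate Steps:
$w{\left(m \right)} = 2 m \left(5 + m\right)$ ($w{\left(m \right)} = \left(5 + m\right) 2 m = 2 m \left(5 + m\right)$)
$L{\left(s,f \right)} = - 422 f$ ($L{\left(s,f \right)} = 2 f \left(-211\right) = - 422 f$)
$\frac{1}{L{\left(184,w{\left(-15 \right)} \right)} + \left(\frac{11943}{-34646} + \frac{12655}{-41713}\right)} = \frac{1}{- 422 \cdot 2 \left(-15\right) \left(5 - 15\right) + \left(\frac{11943}{-34646} + \frac{12655}{-41713}\right)} = \frac{1}{- 422 \cdot 2 \left(-15\right) \left(-10\right) + \left(11943 \left(- \frac{1}{34646}\right) + 12655 \left(- \frac{1}{41713}\right)\right)} = \frac{1}{\left(-422\right) 300 - \frac{936623489}{1445188598}} = \frac{1}{-126600 - \frac{936623489}{1445188598}} = \frac{1}{- \frac{182961813130289}{1445188598}} = - \frac{1445188598}{182961813130289}$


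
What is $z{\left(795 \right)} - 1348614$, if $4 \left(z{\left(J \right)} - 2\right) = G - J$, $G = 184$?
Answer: $- \frac{5395059}{4} \approx -1.3488 \cdot 10^{6}$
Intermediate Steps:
$z{\left(J \right)} = 48 - \frac{J}{4}$ ($z{\left(J \right)} = 2 + \frac{184 - J}{4} = 2 - \left(-46 + \frac{J}{4}\right) = 48 - \frac{J}{4}$)
$z{\left(795 \right)} - 1348614 = \left(48 - \frac{795}{4}\right) - 1348614 = - \frac{603}{4} - 1348614 = - \frac{5395059}{4}$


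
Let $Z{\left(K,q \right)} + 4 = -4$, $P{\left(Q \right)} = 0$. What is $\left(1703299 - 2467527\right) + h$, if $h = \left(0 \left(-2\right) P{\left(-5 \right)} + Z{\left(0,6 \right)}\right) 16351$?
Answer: $-895036$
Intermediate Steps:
$Z{\left(K,q \right)} = -8$ ($Z{\left(K,q \right)} = -4 - 4 = -8$)
$h = -130808$ ($h = \left(0 \left(-2\right) 0 - 8\right) 16351 = \left(0 \cdot 0 - 8\right) 16351 = \left(0 - 8\right) 16351 = \left(-8\right) 16351 = -130808$)
$\left(1703299 - 2467527\right) + h = \left(1703299 - 2467527\right) - 130808 = -764228 - 130808 = -895036$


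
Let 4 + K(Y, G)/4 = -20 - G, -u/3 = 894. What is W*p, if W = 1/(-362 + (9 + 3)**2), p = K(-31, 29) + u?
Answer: 1447/109 ≈ 13.275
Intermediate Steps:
u = -2682 (u = -3*894 = -2682)
K(Y, G) = -96 - 4*G (K(Y, G) = -16 + 4*(-20 - G) = -16 + (-80 - 4*G) = -96 - 4*G)
p = -2894 (p = (-96 - 4*29) - 2682 = (-96 - 116) - 2682 = -212 - 2682 = -2894)
W = -1/218 (W = 1/(-362 + 12**2) = 1/(-362 + 144) = 1/(-218) = -1/218 ≈ -0.0045872)
W*p = -1/218*(-2894) = 1447/109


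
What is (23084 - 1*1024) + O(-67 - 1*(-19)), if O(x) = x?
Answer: 22012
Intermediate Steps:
(23084 - 1*1024) + O(-67 - 1*(-19)) = (23084 - 1*1024) + (-67 - 1*(-19)) = (23084 - 1024) + (-67 + 19) = 22060 - 48 = 22012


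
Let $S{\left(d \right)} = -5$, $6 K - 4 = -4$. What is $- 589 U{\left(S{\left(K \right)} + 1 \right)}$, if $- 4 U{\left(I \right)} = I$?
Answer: $-589$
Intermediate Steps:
$K = 0$ ($K = \frac{2}{3} + \frac{1}{6} \left(-4\right) = \frac{2}{3} - \frac{2}{3} = 0$)
$U{\left(I \right)} = - \frac{I}{4}$
$- 589 U{\left(S{\left(K \right)} + 1 \right)} = - 589 \left(- \frac{-5 + 1}{4}\right) = - 589 \left(\left(- \frac{1}{4}\right) \left(-4\right)\right) = \left(-589\right) 1 = -589$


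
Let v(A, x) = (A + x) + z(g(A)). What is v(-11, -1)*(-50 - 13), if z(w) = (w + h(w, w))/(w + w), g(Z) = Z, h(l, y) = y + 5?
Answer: 15561/22 ≈ 707.32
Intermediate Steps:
h(l, y) = 5 + y
z(w) = (5 + 2*w)/(2*w) (z(w) = (w + (5 + w))/(w + w) = (5 + 2*w)/((2*w)) = (5 + 2*w)*(1/(2*w)) = (5 + 2*w)/(2*w))
v(A, x) = A + x + (5/2 + A)/A (v(A, x) = (A + x) + (5/2 + A)/A = A + x + (5/2 + A)/A)
v(-11, -1)*(-50 - 13) = (1 - 11 - 1 + (5/2)/(-11))*(-50 - 13) = (1 - 11 - 1 + (5/2)*(-1/11))*(-63) = (1 - 11 - 1 - 5/22)*(-63) = -247/22*(-63) = 15561/22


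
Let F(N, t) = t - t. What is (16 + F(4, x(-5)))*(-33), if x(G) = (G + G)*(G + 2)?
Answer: -528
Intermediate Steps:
x(G) = 2*G*(2 + G) (x(G) = (2*G)*(2 + G) = 2*G*(2 + G))
F(N, t) = 0
(16 + F(4, x(-5)))*(-33) = (16 + 0)*(-33) = 16*(-33) = -528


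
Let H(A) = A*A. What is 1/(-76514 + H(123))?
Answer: -1/61385 ≈ -1.6291e-5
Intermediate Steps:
H(A) = A²
1/(-76514 + H(123)) = 1/(-76514 + 123²) = 1/(-76514 + 15129) = 1/(-61385) = -1/61385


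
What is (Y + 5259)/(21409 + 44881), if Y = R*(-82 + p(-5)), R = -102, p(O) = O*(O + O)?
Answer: 9/70 ≈ 0.12857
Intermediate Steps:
p(O) = 2*O² (p(O) = O*(2*O) = 2*O²)
Y = 3264 (Y = -102*(-82 + 2*(-5)²) = -102*(-82 + 2*25) = -102*(-82 + 50) = -102*(-32) = 3264)
(Y + 5259)/(21409 + 44881) = (3264 + 5259)/(21409 + 44881) = 8523/66290 = 8523*(1/66290) = 9/70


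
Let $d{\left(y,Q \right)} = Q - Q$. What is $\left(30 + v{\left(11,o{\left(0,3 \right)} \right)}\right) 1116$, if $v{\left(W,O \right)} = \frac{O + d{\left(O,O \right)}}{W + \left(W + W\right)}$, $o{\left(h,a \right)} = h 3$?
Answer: $33480$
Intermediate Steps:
$o{\left(h,a \right)} = 3 h$
$d{\left(y,Q \right)} = 0$
$v{\left(W,O \right)} = \frac{O}{3 W}$ ($v{\left(W,O \right)} = \frac{O + 0}{W + \left(W + W\right)} = \frac{O}{W + 2 W} = \frac{O}{3 W}$)
$\left(30 + v{\left(11,o{\left(0,3 \right)} \right)}\right) 1116 = \left(30 + \frac{3 \cdot 0}{3 \cdot 11}\right) 1116 = \left(30 + \frac{1}{3} \cdot 0 \cdot \frac{1}{11}\right) 1116 = \left(30 + 0\right) 1116 = 30 \cdot 1116 = 33480$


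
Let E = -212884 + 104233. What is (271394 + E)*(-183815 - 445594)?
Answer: -102431908887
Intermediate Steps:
E = -108651
(271394 + E)*(-183815 - 445594) = (271394 - 108651)*(-183815 - 445594) = 162743*(-629409) = -102431908887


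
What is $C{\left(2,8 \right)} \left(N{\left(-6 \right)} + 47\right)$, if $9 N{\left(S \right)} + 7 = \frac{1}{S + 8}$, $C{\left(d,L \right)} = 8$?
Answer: $\frac{3332}{9} \approx 370.22$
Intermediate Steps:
$N{\left(S \right)} = - \frac{7}{9} + \frac{1}{9 \left(8 + S\right)}$ ($N{\left(S \right)} = - \frac{7}{9} + \frac{1}{9 \left(S + 8\right)} = - \frac{7}{9} + \frac{1}{9 \left(8 + S\right)}$)
$C{\left(2,8 \right)} \left(N{\left(-6 \right)} + 47\right) = 8 \left(\frac{-55 - -42}{9 \left(8 - 6\right)} + 47\right) = 8 \left(\frac{-55 + 42}{9 \cdot 2} + 47\right) = 8 \left(\frac{1}{9} \cdot \frac{1}{2} \left(-13\right) + 47\right) = 8 \left(- \frac{13}{18} + 47\right) = 8 \cdot \frac{833}{18} = \frac{3332}{9}$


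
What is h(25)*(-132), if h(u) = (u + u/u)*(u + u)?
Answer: -171600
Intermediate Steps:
h(u) = 2*u*(1 + u) (h(u) = (u + 1)*(2*u) = (1 + u)*(2*u) = 2*u*(1 + u))
h(25)*(-132) = (2*25*(1 + 25))*(-132) = (2*25*26)*(-132) = 1300*(-132) = -171600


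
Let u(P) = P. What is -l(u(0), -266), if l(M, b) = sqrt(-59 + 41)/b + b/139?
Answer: 266/139 + 3*I*sqrt(2)/266 ≈ 1.9137 + 0.01595*I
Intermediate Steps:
l(M, b) = b/139 + 3*I*sqrt(2)/b (l(M, b) = sqrt(-18)/b + b*(1/139) = (3*I*sqrt(2))/b + b/139 = 3*I*sqrt(2)/b + b/139 = b/139 + 3*I*sqrt(2)/b)
-l(u(0), -266) = -((1/139)*(-266) + 3*I*sqrt(2)/(-266)) = -(-266/139 + 3*I*sqrt(2)*(-1/266)) = -(-266/139 - 3*I*sqrt(2)/266) = 266/139 + 3*I*sqrt(2)/266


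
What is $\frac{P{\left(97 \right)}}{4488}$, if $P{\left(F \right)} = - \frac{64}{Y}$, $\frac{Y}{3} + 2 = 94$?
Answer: $- \frac{2}{38709} \approx -5.1668 \cdot 10^{-5}$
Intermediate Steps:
$Y = 276$ ($Y = -6 + 3 \cdot 94 = -6 + 282 = 276$)
$P{\left(F \right)} = - \frac{16}{69}$ ($P{\left(F \right)} = - \frac{64}{276} = \left(-64\right) \frac{1}{276} = - \frac{16}{69}$)
$\frac{P{\left(97 \right)}}{4488} = - \frac{16}{69 \cdot 4488} = \left(- \frac{16}{69}\right) \frac{1}{4488} = - \frac{2}{38709}$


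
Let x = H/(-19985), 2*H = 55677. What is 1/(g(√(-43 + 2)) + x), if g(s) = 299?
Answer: 39970/11895353 ≈ 0.0033601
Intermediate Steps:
H = 55677/2 (H = (½)*55677 = 55677/2 ≈ 27839.)
x = -55677/39970 (x = (55677/2)/(-19985) = (55677/2)*(-1/19985) = -55677/39970 ≈ -1.3930)
1/(g(√(-43 + 2)) + x) = 1/(299 - 55677/39970) = 1/(11895353/39970) = 39970/11895353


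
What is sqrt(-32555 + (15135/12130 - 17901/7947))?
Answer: I*sqrt(149394326337919754)/2142158 ≈ 180.43*I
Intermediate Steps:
sqrt(-32555 + (15135/12130 - 17901/7947)) = sqrt(-32555 + (15135*(1/12130) - 17901*1/7947)) = sqrt(-32555 + (3027/2426 - 1989/883)) = sqrt(-32555 - 2152473/2142158) = sqrt(-69740106163/2142158) = I*sqrt(149394326337919754)/2142158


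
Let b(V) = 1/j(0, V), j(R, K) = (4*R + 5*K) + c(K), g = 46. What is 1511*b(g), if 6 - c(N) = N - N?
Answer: 1511/236 ≈ 6.4025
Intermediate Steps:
c(N) = 6 (c(N) = 6 - (N - N) = 6 - 1*0 = 6 + 0 = 6)
j(R, K) = 6 + 4*R + 5*K (j(R, K) = (4*R + 5*K) + 6 = 6 + 4*R + 5*K)
b(V) = 1/(6 + 5*V) (b(V) = 1/(6 + 4*0 + 5*V) = 1/(6 + 0 + 5*V) = 1/(6 + 5*V))
1511*b(g) = 1511/(6 + 5*46) = 1511/(6 + 230) = 1511/236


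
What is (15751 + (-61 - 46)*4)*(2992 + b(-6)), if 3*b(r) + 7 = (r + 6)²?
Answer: 137431987/3 ≈ 4.5811e+7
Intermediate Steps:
b(r) = -7/3 + (6 + r)²/3 (b(r) = -7/3 + (r + 6)²/3 = -7/3 + (6 + r)²/3)
(15751 + (-61 - 46)*4)*(2992 + b(-6)) = (15751 + (-61 - 46)*4)*(2992 + (-7/3 + (6 - 6)²/3)) = (15751 - 107*4)*(2992 + (-7/3 + (⅓)*0²)) = (15751 - 428)*(2992 + (-7/3 + (⅓)*0)) = 15323*(2992 + (-7/3 + 0)) = 15323*(2992 - 7/3) = 15323*(8969/3) = 137431987/3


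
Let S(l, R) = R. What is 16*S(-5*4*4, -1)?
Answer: -16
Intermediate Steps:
16*S(-5*4*4, -1) = 16*(-1) = -16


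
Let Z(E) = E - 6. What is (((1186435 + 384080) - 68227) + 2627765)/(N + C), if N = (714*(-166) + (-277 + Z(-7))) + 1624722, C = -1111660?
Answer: 4130053/394248 ≈ 10.476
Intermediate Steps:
Z(E) = -6 + E
N = 1505908 (N = (714*(-166) + (-277 + (-6 - 7))) + 1624722 = (-118524 + (-277 - 13)) + 1624722 = (-118524 - 290) + 1624722 = -118814 + 1624722 = 1505908)
(((1186435 + 384080) - 68227) + 2627765)/(N + C) = (((1186435 + 384080) - 68227) + 2627765)/(1505908 - 1111660) = ((1570515 - 68227) + 2627765)/394248 = (1502288 + 2627765)*(1/394248) = 4130053*(1/394248) = 4130053/394248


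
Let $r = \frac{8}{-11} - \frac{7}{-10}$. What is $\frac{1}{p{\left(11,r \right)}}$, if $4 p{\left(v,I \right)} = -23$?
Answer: $- \frac{4}{23} \approx -0.17391$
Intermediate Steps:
$r = - \frac{3}{110}$ ($r = 8 \left(- \frac{1}{11}\right) - - \frac{7}{10} = - \frac{8}{11} + \frac{7}{10} = - \frac{3}{110} \approx -0.027273$)
$p{\left(v,I \right)} = - \frac{23}{4}$ ($p{\left(v,I \right)} = \frac{1}{4} \left(-23\right) = - \frac{23}{4}$)
$\frac{1}{p{\left(11,r \right)}} = \frac{1}{- \frac{23}{4}} = - \frac{4}{23}$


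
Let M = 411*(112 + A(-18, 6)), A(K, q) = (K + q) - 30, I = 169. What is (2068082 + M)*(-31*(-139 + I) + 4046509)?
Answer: 8482980417308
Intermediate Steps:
A(K, q) = -30 + K + q
M = 28770 (M = 411*(112 + (-30 - 18 + 6)) = 411*(112 - 42) = 411*70 = 28770)
(2068082 + M)*(-31*(-139 + I) + 4046509) = (2068082 + 28770)*(-31*(-139 + 169) + 4046509) = 2096852*(-31*30 + 4046509) = 2096852*(-930 + 4046509) = 2096852*4045579 = 8482980417308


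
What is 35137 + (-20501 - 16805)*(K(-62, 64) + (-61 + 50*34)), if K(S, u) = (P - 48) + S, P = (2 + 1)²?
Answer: -57341491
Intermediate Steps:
P = 9 (P = 3² = 9)
K(S, u) = -39 + S (K(S, u) = (9 - 48) + S = -39 + S)
35137 + (-20501 - 16805)*(K(-62, 64) + (-61 + 50*34)) = 35137 + (-20501 - 16805)*((-39 - 62) + (-61 + 50*34)) = 35137 - 37306*(-101 + (-61 + 1700)) = 35137 - 37306*(-101 + 1639) = 35137 - 37306*1538 = 35137 - 57376628 = -57341491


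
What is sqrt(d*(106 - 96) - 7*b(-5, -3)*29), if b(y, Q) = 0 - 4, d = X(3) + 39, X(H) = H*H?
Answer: 2*sqrt(323) ≈ 35.944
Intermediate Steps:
X(H) = H**2
d = 48 (d = 3**2 + 39 = 9 + 39 = 48)
b(y, Q) = -4
sqrt(d*(106 - 96) - 7*b(-5, -3)*29) = sqrt(48*(106 - 96) - 7*(-4)*29) = sqrt(48*10 + 28*29) = sqrt(480 + 812) = sqrt(1292) = 2*sqrt(323)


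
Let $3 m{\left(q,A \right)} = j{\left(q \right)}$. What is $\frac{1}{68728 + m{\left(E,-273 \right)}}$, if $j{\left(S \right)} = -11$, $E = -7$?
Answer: $\frac{3}{206173} \approx 1.4551 \cdot 10^{-5}$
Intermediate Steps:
$m{\left(q,A \right)} = - \frac{11}{3}$ ($m{\left(q,A \right)} = \frac{1}{3} \left(-11\right) = - \frac{11}{3}$)
$\frac{1}{68728 + m{\left(E,-273 \right)}} = \frac{1}{68728 - \frac{11}{3}} = \frac{1}{\frac{206173}{3}} = \frac{3}{206173}$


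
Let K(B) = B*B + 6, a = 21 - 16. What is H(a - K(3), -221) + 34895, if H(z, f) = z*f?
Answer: 37105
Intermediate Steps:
a = 5
K(B) = 6 + B² (K(B) = B² + 6 = 6 + B²)
H(z, f) = f*z
H(a - K(3), -221) + 34895 = -221*(5 - (6 + 3²)) + 34895 = -221*(5 - (6 + 9)) + 34895 = -221*(5 - 1*15) + 34895 = -221*(5 - 15) + 34895 = -221*(-10) + 34895 = 2210 + 34895 = 37105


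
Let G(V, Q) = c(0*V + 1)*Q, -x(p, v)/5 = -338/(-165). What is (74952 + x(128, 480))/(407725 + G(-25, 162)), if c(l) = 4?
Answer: 2473078/13476309 ≈ 0.18351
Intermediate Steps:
x(p, v) = -338/33 (x(p, v) = -(-1690)/(-165) = -(-1690)*(-1)/165 = -5*338/165 = -338/33)
G(V, Q) = 4*Q
(74952 + x(128, 480))/(407725 + G(-25, 162)) = (74952 - 338/33)/(407725 + 4*162) = 2473078/(33*(407725 + 648)) = (2473078/33)/408373 = (2473078/33)*(1/408373) = 2473078/13476309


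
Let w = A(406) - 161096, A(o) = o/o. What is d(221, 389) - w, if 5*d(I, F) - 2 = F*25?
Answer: 815202/5 ≈ 1.6304e+5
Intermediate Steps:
d(I, F) = 2/5 + 5*F (d(I, F) = 2/5 + (F*25)/5 = 2/5 + (25*F)/5 = 2/5 + 5*F)
A(o) = 1
w = -161095 (w = 1 - 161096 = -161095)
d(221, 389) - w = (2/5 + 5*389) - 1*(-161095) = (2/5 + 1945) + 161095 = 9727/5 + 161095 = 815202/5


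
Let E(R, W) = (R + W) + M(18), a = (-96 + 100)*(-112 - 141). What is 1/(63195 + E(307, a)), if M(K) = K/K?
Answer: 1/62491 ≈ 1.6002e-5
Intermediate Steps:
M(K) = 1
a = -1012 (a = 4*(-253) = -1012)
E(R, W) = 1 + R + W (E(R, W) = (R + W) + 1 = 1 + R + W)
1/(63195 + E(307, a)) = 1/(63195 + (1 + 307 - 1012)) = 1/(63195 - 704) = 1/62491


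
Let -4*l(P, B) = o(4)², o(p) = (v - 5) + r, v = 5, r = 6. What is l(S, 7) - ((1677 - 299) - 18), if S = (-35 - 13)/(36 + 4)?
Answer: -1369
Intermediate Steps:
S = -6/5 (S = -48/40 = -48*1/40 = -6/5 ≈ -1.2000)
o(p) = 6 (o(p) = (5 - 5) + 6 = 0 + 6 = 6)
l(P, B) = -9 (l(P, B) = -¼*6² = -¼*36 = -9)
l(S, 7) - ((1677 - 299) - 18) = -9 - ((1677 - 299) - 18) = -9 - (1378 - 18) = -9 - 1*1360 = -9 - 1360 = -1369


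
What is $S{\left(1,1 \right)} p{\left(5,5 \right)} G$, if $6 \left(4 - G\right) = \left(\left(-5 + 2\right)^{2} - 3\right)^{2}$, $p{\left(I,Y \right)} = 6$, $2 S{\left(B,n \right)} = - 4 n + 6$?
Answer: $-12$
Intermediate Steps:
$S{\left(B,n \right)} = 3 - 2 n$ ($S{\left(B,n \right)} = \frac{- 4 n + 6}{2} = \frac{6 - 4 n}{2} = 3 - 2 n$)
$G = -2$ ($G = 4 - \frac{\left(\left(-5 + 2\right)^{2} - 3\right)^{2}}{6} = 4 - \frac{\left(\left(-3\right)^{2} - 3\right)^{2}}{6} = 4 - \frac{\left(9 - 3\right)^{2}}{6} = 4 - \frac{6^{2}}{6} = 4 - 6 = -2$)
$S{\left(1,1 \right)} p{\left(5,5 \right)} G = \left(3 - 2\right) 6 \left(-2\right) = 1 \cdot 6 \left(-2\right) = 6 \left(-2\right) = -12$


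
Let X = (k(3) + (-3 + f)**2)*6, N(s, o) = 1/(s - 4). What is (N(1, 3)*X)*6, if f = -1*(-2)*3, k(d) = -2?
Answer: -84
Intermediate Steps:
N(s, o) = 1/(-4 + s)
f = 6 (f = 2*3 = 6)
X = 42 (X = (-2 + (-3 + 6)**2)*6 = (-2 + 3**2)*6 = (-2 + 9)*6 = 7*6 = 42)
(N(1, 3)*X)*6 = (42/(-4 + 1))*6 = (42/(-3))*6 = -1/3*42*6 = -14*6 = -84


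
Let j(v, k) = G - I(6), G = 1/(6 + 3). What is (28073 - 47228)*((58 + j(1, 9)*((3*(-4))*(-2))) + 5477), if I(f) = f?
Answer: -103315685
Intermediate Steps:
G = 1/9 ≈ 0.11111
j(v, k) = -53/9 (j(v, k) = 1/9 - 1*6 = 1/9 - 6 = -53/9)
(28073 - 47228)*((58 + j(1, 9)*((3*(-4))*(-2))) + 5477) = (28073 - 47228)*((58 - 53*3*(-4)*(-2)/9) + 5477) = -19155*((58 - (-212)*(-2)/3) + 5477) = -19155*((58 - 53/9*24) + 5477) = -19155*((58 - 424/3) + 5477) = -19155*(-250/3 + 5477) = -19155*16181/3 = -103315685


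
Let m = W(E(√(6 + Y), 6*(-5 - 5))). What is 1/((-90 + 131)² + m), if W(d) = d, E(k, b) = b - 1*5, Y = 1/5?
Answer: 1/1616 ≈ 0.00061881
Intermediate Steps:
Y = ⅕ ≈ 0.20000
E(k, b) = -5 + b (E(k, b) = b - 5 = -5 + b)
m = -65 (m = -5 + 6*(-5 - 5) = -5 + 6*(-10) = -5 - 60 = -65)
1/((-90 + 131)² + m) = 1/((-90 + 131)² - 65) = 1/(41² - 65) = 1/(1681 - 65) = 1/1616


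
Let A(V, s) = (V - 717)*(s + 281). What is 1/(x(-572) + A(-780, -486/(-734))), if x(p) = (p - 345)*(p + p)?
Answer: 367/230255726 ≈ 1.5939e-6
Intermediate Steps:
A(V, s) = (-717 + V)*(281 + s)
x(p) = 2*p*(-345 + p) (x(p) = (-345 + p)*(2*p) = 2*p*(-345 + p))
1/(x(-572) + A(-780, -486/(-734))) = 1/(2*(-572)*(-345 - 572) + (-201477 - (-348462)/(-734) + 281*(-780) - (-379080)/(-734))) = 1/(2*(-572)*(-917) + (-201477 - (-348462)*(-1)/734 - 219180 - (-379080)*(-1)/734)) = 1/(1049048 + (-201477 - 717*243/367 - 219180 - 780*243/367)) = 1/(1049048 + (-201477 - 174231/367 - 219180 - 189540/367)) = 1/(1049048 - 154744890/367) = 1/(230255726/367) = 367/230255726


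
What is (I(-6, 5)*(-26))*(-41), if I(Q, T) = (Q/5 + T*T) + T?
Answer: 153504/5 ≈ 30701.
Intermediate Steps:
I(Q, T) = T + T**2 + Q/5 (I(Q, T) = (Q/5 + T**2) + T = (T**2 + Q/5) + T = T + T**2 + Q/5)
(I(-6, 5)*(-26))*(-41) = ((5 + 5**2 + (1/5)*(-6))*(-26))*(-41) = ((5 + 25 - 6/5)*(-26))*(-41) = ((144/5)*(-26))*(-41) = -3744/5*(-41) = 153504/5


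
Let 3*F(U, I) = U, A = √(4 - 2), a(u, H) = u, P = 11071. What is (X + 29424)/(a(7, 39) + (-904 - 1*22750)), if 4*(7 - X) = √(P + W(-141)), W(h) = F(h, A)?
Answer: -29431/23647 + √689/23647 ≈ -1.2435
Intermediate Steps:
A = √2 ≈ 1.4142
F(U, I) = U/3
W(h) = h/3
X = 7 - √689 (X = 7 - √(11071 + (⅓)*(-141))/4 = 7 - √(11071 - 47)/4 = 7 - √689 ≈ -19.249)
(X + 29424)/(a(7, 39) + (-904 - 1*22750)) = ((7 - √689) + 29424)/(7 + (-904 - 1*22750)) = (29431 - √689)/(7 + (-904 - 22750)) = (29431 - √689)/(7 - 23654) = (29431 - √689)/(-23647) = (29431 - √689)*(-1/23647) = -29431/23647 + √689/23647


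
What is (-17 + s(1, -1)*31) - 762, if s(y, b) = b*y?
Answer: -810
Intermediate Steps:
(-17 + s(1, -1)*31) - 762 = (-17 - 1*1*31) - 762 = (-17 - 1*31) - 762 = (-17 - 31) - 762 = -48 - 762 = -810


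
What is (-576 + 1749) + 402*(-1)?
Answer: 771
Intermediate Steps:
(-576 + 1749) + 402*(-1) = 1173 - 402 = 771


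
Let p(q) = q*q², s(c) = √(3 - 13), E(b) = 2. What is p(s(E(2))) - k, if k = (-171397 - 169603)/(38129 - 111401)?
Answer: -42625/9159 - 10*I*√10 ≈ -4.6539 - 31.623*I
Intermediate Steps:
s(c) = I*√10 (s(c) = √(-10) = I*√10)
p(q) = q³
k = 42625/9159 (k = -341000/(-73272) = -341000*(-1/73272) = 42625/9159 ≈ 4.6539)
p(s(E(2))) - k = (I*√10)³ - 1*42625/9159 = -10*I*√10 - 42625/9159 = -42625/9159 - 10*I*√10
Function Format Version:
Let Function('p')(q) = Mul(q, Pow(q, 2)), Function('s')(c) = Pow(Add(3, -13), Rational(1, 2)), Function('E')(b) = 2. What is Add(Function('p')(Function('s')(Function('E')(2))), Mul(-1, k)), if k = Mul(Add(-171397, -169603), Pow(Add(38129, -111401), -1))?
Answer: Add(Rational(-42625, 9159), Mul(-10, I, Pow(10, Rational(1, 2)))) ≈ Add(-4.6539, Mul(-31.623, I))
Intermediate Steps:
Function('s')(c) = Mul(I, Pow(10, Rational(1, 2))) (Function('s')(c) = Pow(-10, Rational(1, 2)) = Mul(I, Pow(10, Rational(1, 2))))
Function('p')(q) = Pow(q, 3)
k = Rational(42625, 9159) (k = Mul(-341000, Pow(-73272, -1)) = Mul(-341000, Rational(-1, 73272)) = Rational(42625, 9159) ≈ 4.6539)
Add(Function('p')(Function('s')(Function('E')(2))), Mul(-1, k)) = Add(Pow(Mul(I, Pow(10, Rational(1, 2))), 3), Mul(-1, Rational(42625, 9159))) = Add(Mul(-10, I, Pow(10, Rational(1, 2))), Rational(-42625, 9159)) = Add(Rational(-42625, 9159), Mul(-10, I, Pow(10, Rational(1, 2))))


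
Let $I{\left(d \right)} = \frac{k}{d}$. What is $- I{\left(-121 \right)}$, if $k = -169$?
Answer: $- \frac{169}{121} \approx -1.3967$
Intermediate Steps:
$I{\left(d \right)} = - \frac{169}{d}$
$- I{\left(-121 \right)} = - \frac{-169}{-121} = - \frac{\left(-169\right) \left(-1\right)}{121} = \left(-1\right) \frac{169}{121} = - \frac{169}{121}$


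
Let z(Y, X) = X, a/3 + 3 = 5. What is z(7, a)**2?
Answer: 36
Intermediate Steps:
a = 6 (a = -9 + 3*5 = -9 + 15 = 6)
z(7, a)**2 = 6**2 = 36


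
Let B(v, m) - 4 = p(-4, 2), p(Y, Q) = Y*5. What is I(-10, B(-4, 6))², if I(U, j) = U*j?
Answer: 25600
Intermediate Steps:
p(Y, Q) = 5*Y
B(v, m) = -16 (B(v, m) = 4 + 5*(-4) = 4 - 20 = -16)
I(-10, B(-4, 6))² = (-10*(-16))² = 160² = 25600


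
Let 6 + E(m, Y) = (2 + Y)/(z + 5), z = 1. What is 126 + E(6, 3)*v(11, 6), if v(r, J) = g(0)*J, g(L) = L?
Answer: 126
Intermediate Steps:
v(r, J) = 0 (v(r, J) = 0*J = 0)
E(m, Y) = -17/3 + Y/6 (E(m, Y) = -6 + (2 + Y)/(1 + 5) = -6 + (2 + Y)/6 = -6 + (2 + Y)*(⅙) = -6 + (⅓ + Y/6) = -17/3 + Y/6)
126 + E(6, 3)*v(11, 6) = 126 + (-17/3 + (⅙)*3)*0 = 126 + (-17/3 + ½)*0 = 126 - 31/6*0 = 126 + 0 = 126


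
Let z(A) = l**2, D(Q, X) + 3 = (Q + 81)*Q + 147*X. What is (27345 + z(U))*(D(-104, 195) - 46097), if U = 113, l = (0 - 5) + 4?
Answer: -411365878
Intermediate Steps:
D(Q, X) = -3 + 147*X + Q*(81 + Q) (D(Q, X) = -3 + ((Q + 81)*Q + 147*X) = -3 + ((81 + Q)*Q + 147*X) = -3 + (Q*(81 + Q) + 147*X) = -3 + (147*X + Q*(81 + Q)) = -3 + 147*X + Q*(81 + Q))
l = -1 (l = -5 + 4 = -1)
z(A) = 1 (z(A) = (-1)**2 = 1)
(27345 + z(U))*(D(-104, 195) - 46097) = (27345 + 1)*((-3 + (-104)**2 + 81*(-104) + 147*195) - 46097) = 27346*((-3 + 10816 - 8424 + 28665) - 46097) = 27346*(31054 - 46097) = 27346*(-15043) = -411365878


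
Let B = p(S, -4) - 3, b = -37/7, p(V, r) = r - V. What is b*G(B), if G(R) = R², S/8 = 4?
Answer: -56277/7 ≈ -8039.6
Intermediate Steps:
S = 32 (S = 8*4 = 32)
b = -37/7 (b = -37*⅐ = -37/7 ≈ -5.2857)
B = -39 (B = (-4 - 1*32) - 3 = (-4 - 32) - 3 = -36 - 3 = -39)
b*G(B) = -37/7*(-39)² = -37/7*1521 = -56277/7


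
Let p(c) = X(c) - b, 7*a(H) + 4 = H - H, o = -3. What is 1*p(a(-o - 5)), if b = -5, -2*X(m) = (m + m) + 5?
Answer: 43/14 ≈ 3.0714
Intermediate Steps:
a(H) = -4/7 (a(H) = -4/7 + (H - H)/7 = -4/7 + (⅐)*0 = -4/7 + 0 = -4/7)
X(m) = -5/2 - m (X(m) = -((m + m) + 5)/2 = -(2*m + 5)/2 = -(5 + 2*m)/2 = -5/2 - m)
p(c) = 5/2 - c (p(c) = (-5/2 - c) - 1*(-5) = (-5/2 - c) + 5 = 5/2 - c)
1*p(a(-o - 5)) = 1*(5/2 - 1*(-4/7)) = 1*(5/2 + 4/7) = 1*(43/14) = 43/14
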